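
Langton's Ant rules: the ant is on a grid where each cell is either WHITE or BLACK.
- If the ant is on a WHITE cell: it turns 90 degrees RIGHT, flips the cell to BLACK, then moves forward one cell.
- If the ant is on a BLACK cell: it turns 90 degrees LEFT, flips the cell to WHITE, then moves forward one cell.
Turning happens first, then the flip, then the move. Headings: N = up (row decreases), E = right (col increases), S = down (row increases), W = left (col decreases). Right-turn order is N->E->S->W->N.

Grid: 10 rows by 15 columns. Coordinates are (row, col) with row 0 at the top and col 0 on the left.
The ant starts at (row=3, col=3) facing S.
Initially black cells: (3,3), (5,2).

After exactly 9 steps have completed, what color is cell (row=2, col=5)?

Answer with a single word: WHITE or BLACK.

Answer: BLACK

Derivation:
Step 1: on BLACK (3,3): turn L to E, flip to white, move to (3,4). |black|=1
Step 2: on WHITE (3,4): turn R to S, flip to black, move to (4,4). |black|=2
Step 3: on WHITE (4,4): turn R to W, flip to black, move to (4,3). |black|=3
Step 4: on WHITE (4,3): turn R to N, flip to black, move to (3,3). |black|=4
Step 5: on WHITE (3,3): turn R to E, flip to black, move to (3,4). |black|=5
Step 6: on BLACK (3,4): turn L to N, flip to white, move to (2,4). |black|=4
Step 7: on WHITE (2,4): turn R to E, flip to black, move to (2,5). |black|=5
Step 8: on WHITE (2,5): turn R to S, flip to black, move to (3,5). |black|=6
Step 9: on WHITE (3,5): turn R to W, flip to black, move to (3,4). |black|=7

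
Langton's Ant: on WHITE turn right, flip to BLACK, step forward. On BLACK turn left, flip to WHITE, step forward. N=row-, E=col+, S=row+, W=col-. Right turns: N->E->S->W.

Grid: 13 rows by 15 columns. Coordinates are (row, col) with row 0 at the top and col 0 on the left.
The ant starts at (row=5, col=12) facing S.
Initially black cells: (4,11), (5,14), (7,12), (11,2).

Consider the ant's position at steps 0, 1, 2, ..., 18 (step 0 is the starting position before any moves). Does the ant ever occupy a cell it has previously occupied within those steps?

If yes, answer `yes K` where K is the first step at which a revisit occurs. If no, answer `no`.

Step 1: on WHITE (5,12): turn R to W, flip to black, move to (5,11). |black|=5 — new cell
Step 2: on WHITE (5,11): turn R to N, flip to black, move to (4,11). |black|=6 — new cell
Step 3: on BLACK (4,11): turn L to W, flip to white, move to (4,10). |black|=5 — new cell
Step 4: on WHITE (4,10): turn R to N, flip to black, move to (3,10). |black|=6 — new cell
Step 5: on WHITE (3,10): turn R to E, flip to black, move to (3,11). |black|=7 — new cell
Step 6: on WHITE (3,11): turn R to S, flip to black, move to (4,11). |black|=8 — REVISIT

Answer: yes 6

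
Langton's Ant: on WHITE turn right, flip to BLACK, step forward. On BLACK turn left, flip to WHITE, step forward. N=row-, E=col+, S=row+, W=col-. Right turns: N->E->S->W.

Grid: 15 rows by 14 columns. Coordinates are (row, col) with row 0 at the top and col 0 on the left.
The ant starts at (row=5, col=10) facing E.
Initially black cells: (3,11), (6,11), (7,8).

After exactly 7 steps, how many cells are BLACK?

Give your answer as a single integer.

Answer: 8

Derivation:
Step 1: on WHITE (5,10): turn R to S, flip to black, move to (6,10). |black|=4
Step 2: on WHITE (6,10): turn R to W, flip to black, move to (6,9). |black|=5
Step 3: on WHITE (6,9): turn R to N, flip to black, move to (5,9). |black|=6
Step 4: on WHITE (5,9): turn R to E, flip to black, move to (5,10). |black|=7
Step 5: on BLACK (5,10): turn L to N, flip to white, move to (4,10). |black|=6
Step 6: on WHITE (4,10): turn R to E, flip to black, move to (4,11). |black|=7
Step 7: on WHITE (4,11): turn R to S, flip to black, move to (5,11). |black|=8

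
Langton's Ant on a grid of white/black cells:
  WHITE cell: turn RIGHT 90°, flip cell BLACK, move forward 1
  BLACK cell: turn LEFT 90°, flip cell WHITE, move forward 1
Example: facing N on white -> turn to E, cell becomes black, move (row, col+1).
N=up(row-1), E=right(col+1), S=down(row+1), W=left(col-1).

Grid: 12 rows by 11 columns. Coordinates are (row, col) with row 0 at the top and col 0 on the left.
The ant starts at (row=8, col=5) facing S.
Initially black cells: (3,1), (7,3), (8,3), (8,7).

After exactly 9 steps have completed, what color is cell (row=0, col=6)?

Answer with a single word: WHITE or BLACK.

Answer: WHITE

Derivation:
Step 1: on WHITE (8,5): turn R to W, flip to black, move to (8,4). |black|=5
Step 2: on WHITE (8,4): turn R to N, flip to black, move to (7,4). |black|=6
Step 3: on WHITE (7,4): turn R to E, flip to black, move to (7,5). |black|=7
Step 4: on WHITE (7,5): turn R to S, flip to black, move to (8,5). |black|=8
Step 5: on BLACK (8,5): turn L to E, flip to white, move to (8,6). |black|=7
Step 6: on WHITE (8,6): turn R to S, flip to black, move to (9,6). |black|=8
Step 7: on WHITE (9,6): turn R to W, flip to black, move to (9,5). |black|=9
Step 8: on WHITE (9,5): turn R to N, flip to black, move to (8,5). |black|=10
Step 9: on WHITE (8,5): turn R to E, flip to black, move to (8,6). |black|=11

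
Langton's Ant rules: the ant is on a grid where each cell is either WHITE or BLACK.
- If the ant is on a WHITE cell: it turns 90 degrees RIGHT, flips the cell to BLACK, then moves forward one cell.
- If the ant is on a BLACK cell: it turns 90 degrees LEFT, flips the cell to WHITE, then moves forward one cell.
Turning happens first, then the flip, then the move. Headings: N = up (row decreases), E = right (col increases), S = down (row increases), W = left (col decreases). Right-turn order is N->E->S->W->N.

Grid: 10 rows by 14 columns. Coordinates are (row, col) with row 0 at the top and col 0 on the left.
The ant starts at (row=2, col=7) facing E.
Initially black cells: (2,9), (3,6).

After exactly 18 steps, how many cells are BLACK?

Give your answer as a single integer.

Answer: 6

Derivation:
Step 1: on WHITE (2,7): turn R to S, flip to black, move to (3,7). |black|=3
Step 2: on WHITE (3,7): turn R to W, flip to black, move to (3,6). |black|=4
Step 3: on BLACK (3,6): turn L to S, flip to white, move to (4,6). |black|=3
Step 4: on WHITE (4,6): turn R to W, flip to black, move to (4,5). |black|=4
Step 5: on WHITE (4,5): turn R to N, flip to black, move to (3,5). |black|=5
Step 6: on WHITE (3,5): turn R to E, flip to black, move to (3,6). |black|=6
Step 7: on WHITE (3,6): turn R to S, flip to black, move to (4,6). |black|=7
Step 8: on BLACK (4,6): turn L to E, flip to white, move to (4,7). |black|=6
Step 9: on WHITE (4,7): turn R to S, flip to black, move to (5,7). |black|=7
Step 10: on WHITE (5,7): turn R to W, flip to black, move to (5,6). |black|=8
Step 11: on WHITE (5,6): turn R to N, flip to black, move to (4,6). |black|=9
Step 12: on WHITE (4,6): turn R to E, flip to black, move to (4,7). |black|=10
Step 13: on BLACK (4,7): turn L to N, flip to white, move to (3,7). |black|=9
Step 14: on BLACK (3,7): turn L to W, flip to white, move to (3,6). |black|=8
Step 15: on BLACK (3,6): turn L to S, flip to white, move to (4,6). |black|=7
Step 16: on BLACK (4,6): turn L to E, flip to white, move to (4,7). |black|=6
Step 17: on WHITE (4,7): turn R to S, flip to black, move to (5,7). |black|=7
Step 18: on BLACK (5,7): turn L to E, flip to white, move to (5,8). |black|=6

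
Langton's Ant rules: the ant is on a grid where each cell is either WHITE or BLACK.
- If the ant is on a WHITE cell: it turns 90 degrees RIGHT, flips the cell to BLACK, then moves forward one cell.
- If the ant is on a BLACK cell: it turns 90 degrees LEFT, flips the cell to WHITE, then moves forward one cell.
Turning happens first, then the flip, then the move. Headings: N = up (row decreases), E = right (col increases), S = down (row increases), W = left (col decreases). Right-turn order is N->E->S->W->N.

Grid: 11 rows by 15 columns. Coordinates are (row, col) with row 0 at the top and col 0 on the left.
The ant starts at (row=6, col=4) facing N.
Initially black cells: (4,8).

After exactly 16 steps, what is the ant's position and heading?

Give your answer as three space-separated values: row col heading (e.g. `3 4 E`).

Answer: 6 4 N

Derivation:
Step 1: on WHITE (6,4): turn R to E, flip to black, move to (6,5). |black|=2
Step 2: on WHITE (6,5): turn R to S, flip to black, move to (7,5). |black|=3
Step 3: on WHITE (7,5): turn R to W, flip to black, move to (7,4). |black|=4
Step 4: on WHITE (7,4): turn R to N, flip to black, move to (6,4). |black|=5
Step 5: on BLACK (6,4): turn L to W, flip to white, move to (6,3). |black|=4
Step 6: on WHITE (6,3): turn R to N, flip to black, move to (5,3). |black|=5
Step 7: on WHITE (5,3): turn R to E, flip to black, move to (5,4). |black|=6
Step 8: on WHITE (5,4): turn R to S, flip to black, move to (6,4). |black|=7
Step 9: on WHITE (6,4): turn R to W, flip to black, move to (6,3). |black|=8
Step 10: on BLACK (6,3): turn L to S, flip to white, move to (7,3). |black|=7
Step 11: on WHITE (7,3): turn R to W, flip to black, move to (7,2). |black|=8
Step 12: on WHITE (7,2): turn R to N, flip to black, move to (6,2). |black|=9
Step 13: on WHITE (6,2): turn R to E, flip to black, move to (6,3). |black|=10
Step 14: on WHITE (6,3): turn R to S, flip to black, move to (7,3). |black|=11
Step 15: on BLACK (7,3): turn L to E, flip to white, move to (7,4). |black|=10
Step 16: on BLACK (7,4): turn L to N, flip to white, move to (6,4). |black|=9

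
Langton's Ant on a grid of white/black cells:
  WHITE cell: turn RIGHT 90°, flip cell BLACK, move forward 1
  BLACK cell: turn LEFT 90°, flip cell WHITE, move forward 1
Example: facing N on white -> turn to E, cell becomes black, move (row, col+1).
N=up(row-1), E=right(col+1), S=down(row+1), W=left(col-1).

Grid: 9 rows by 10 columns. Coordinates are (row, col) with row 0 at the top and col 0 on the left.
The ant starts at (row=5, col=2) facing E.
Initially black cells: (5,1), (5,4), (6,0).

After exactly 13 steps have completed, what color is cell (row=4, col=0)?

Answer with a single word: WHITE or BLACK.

Step 1: on WHITE (5,2): turn R to S, flip to black, move to (6,2). |black|=4
Step 2: on WHITE (6,2): turn R to W, flip to black, move to (6,1). |black|=5
Step 3: on WHITE (6,1): turn R to N, flip to black, move to (5,1). |black|=6
Step 4: on BLACK (5,1): turn L to W, flip to white, move to (5,0). |black|=5
Step 5: on WHITE (5,0): turn R to N, flip to black, move to (4,0). |black|=6
Step 6: on WHITE (4,0): turn R to E, flip to black, move to (4,1). |black|=7
Step 7: on WHITE (4,1): turn R to S, flip to black, move to (5,1). |black|=8
Step 8: on WHITE (5,1): turn R to W, flip to black, move to (5,0). |black|=9
Step 9: on BLACK (5,0): turn L to S, flip to white, move to (6,0). |black|=8
Step 10: on BLACK (6,0): turn L to E, flip to white, move to (6,1). |black|=7
Step 11: on BLACK (6,1): turn L to N, flip to white, move to (5,1). |black|=6
Step 12: on BLACK (5,1): turn L to W, flip to white, move to (5,0). |black|=5
Step 13: on WHITE (5,0): turn R to N, flip to black, move to (4,0). |black|=6

Answer: BLACK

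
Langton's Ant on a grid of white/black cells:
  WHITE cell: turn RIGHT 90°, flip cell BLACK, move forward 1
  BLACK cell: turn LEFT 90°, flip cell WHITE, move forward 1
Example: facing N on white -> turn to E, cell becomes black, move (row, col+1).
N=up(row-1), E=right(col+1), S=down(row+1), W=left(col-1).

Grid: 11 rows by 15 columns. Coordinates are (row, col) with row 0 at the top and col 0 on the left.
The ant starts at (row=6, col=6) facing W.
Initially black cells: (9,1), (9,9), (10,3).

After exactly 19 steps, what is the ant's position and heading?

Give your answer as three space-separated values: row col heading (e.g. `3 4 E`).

Step 1: on WHITE (6,6): turn R to N, flip to black, move to (5,6). |black|=4
Step 2: on WHITE (5,6): turn R to E, flip to black, move to (5,7). |black|=5
Step 3: on WHITE (5,7): turn R to S, flip to black, move to (6,7). |black|=6
Step 4: on WHITE (6,7): turn R to W, flip to black, move to (6,6). |black|=7
Step 5: on BLACK (6,6): turn L to S, flip to white, move to (7,6). |black|=6
Step 6: on WHITE (7,6): turn R to W, flip to black, move to (7,5). |black|=7
Step 7: on WHITE (7,5): turn R to N, flip to black, move to (6,5). |black|=8
Step 8: on WHITE (6,5): turn R to E, flip to black, move to (6,6). |black|=9
Step 9: on WHITE (6,6): turn R to S, flip to black, move to (7,6). |black|=10
Step 10: on BLACK (7,6): turn L to E, flip to white, move to (7,7). |black|=9
Step 11: on WHITE (7,7): turn R to S, flip to black, move to (8,7). |black|=10
Step 12: on WHITE (8,7): turn R to W, flip to black, move to (8,6). |black|=11
Step 13: on WHITE (8,6): turn R to N, flip to black, move to (7,6). |black|=12
Step 14: on WHITE (7,6): turn R to E, flip to black, move to (7,7). |black|=13
Step 15: on BLACK (7,7): turn L to N, flip to white, move to (6,7). |black|=12
Step 16: on BLACK (6,7): turn L to W, flip to white, move to (6,6). |black|=11
Step 17: on BLACK (6,6): turn L to S, flip to white, move to (7,6). |black|=10
Step 18: on BLACK (7,6): turn L to E, flip to white, move to (7,7). |black|=9
Step 19: on WHITE (7,7): turn R to S, flip to black, move to (8,7). |black|=10

Answer: 8 7 S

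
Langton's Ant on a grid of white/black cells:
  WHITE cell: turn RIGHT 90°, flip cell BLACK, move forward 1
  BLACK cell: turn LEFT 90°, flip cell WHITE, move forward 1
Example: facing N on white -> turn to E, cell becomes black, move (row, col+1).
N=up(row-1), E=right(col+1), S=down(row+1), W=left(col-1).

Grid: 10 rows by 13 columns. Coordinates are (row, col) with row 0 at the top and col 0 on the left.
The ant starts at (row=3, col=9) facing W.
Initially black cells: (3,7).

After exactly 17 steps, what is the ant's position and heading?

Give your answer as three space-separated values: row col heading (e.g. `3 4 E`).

Step 1: on WHITE (3,9): turn R to N, flip to black, move to (2,9). |black|=2
Step 2: on WHITE (2,9): turn R to E, flip to black, move to (2,10). |black|=3
Step 3: on WHITE (2,10): turn R to S, flip to black, move to (3,10). |black|=4
Step 4: on WHITE (3,10): turn R to W, flip to black, move to (3,9). |black|=5
Step 5: on BLACK (3,9): turn L to S, flip to white, move to (4,9). |black|=4
Step 6: on WHITE (4,9): turn R to W, flip to black, move to (4,8). |black|=5
Step 7: on WHITE (4,8): turn R to N, flip to black, move to (3,8). |black|=6
Step 8: on WHITE (3,8): turn R to E, flip to black, move to (3,9). |black|=7
Step 9: on WHITE (3,9): turn R to S, flip to black, move to (4,9). |black|=8
Step 10: on BLACK (4,9): turn L to E, flip to white, move to (4,10). |black|=7
Step 11: on WHITE (4,10): turn R to S, flip to black, move to (5,10). |black|=8
Step 12: on WHITE (5,10): turn R to W, flip to black, move to (5,9). |black|=9
Step 13: on WHITE (5,9): turn R to N, flip to black, move to (4,9). |black|=10
Step 14: on WHITE (4,9): turn R to E, flip to black, move to (4,10). |black|=11
Step 15: on BLACK (4,10): turn L to N, flip to white, move to (3,10). |black|=10
Step 16: on BLACK (3,10): turn L to W, flip to white, move to (3,9). |black|=9
Step 17: on BLACK (3,9): turn L to S, flip to white, move to (4,9). |black|=8

Answer: 4 9 S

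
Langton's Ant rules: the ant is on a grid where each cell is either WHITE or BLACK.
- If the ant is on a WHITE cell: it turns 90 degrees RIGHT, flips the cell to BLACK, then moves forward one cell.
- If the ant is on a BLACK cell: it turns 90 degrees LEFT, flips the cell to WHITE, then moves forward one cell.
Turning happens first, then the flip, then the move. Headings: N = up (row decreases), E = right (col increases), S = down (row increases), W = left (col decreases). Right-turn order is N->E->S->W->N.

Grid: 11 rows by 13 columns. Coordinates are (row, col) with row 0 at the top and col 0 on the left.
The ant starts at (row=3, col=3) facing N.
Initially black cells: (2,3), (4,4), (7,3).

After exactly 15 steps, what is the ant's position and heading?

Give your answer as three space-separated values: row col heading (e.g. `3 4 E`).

Step 1: on WHITE (3,3): turn R to E, flip to black, move to (3,4). |black|=4
Step 2: on WHITE (3,4): turn R to S, flip to black, move to (4,4). |black|=5
Step 3: on BLACK (4,4): turn L to E, flip to white, move to (4,5). |black|=4
Step 4: on WHITE (4,5): turn R to S, flip to black, move to (5,5). |black|=5
Step 5: on WHITE (5,5): turn R to W, flip to black, move to (5,4). |black|=6
Step 6: on WHITE (5,4): turn R to N, flip to black, move to (4,4). |black|=7
Step 7: on WHITE (4,4): turn R to E, flip to black, move to (4,5). |black|=8
Step 8: on BLACK (4,5): turn L to N, flip to white, move to (3,5). |black|=7
Step 9: on WHITE (3,5): turn R to E, flip to black, move to (3,6). |black|=8
Step 10: on WHITE (3,6): turn R to S, flip to black, move to (4,6). |black|=9
Step 11: on WHITE (4,6): turn R to W, flip to black, move to (4,5). |black|=10
Step 12: on WHITE (4,5): turn R to N, flip to black, move to (3,5). |black|=11
Step 13: on BLACK (3,5): turn L to W, flip to white, move to (3,4). |black|=10
Step 14: on BLACK (3,4): turn L to S, flip to white, move to (4,4). |black|=9
Step 15: on BLACK (4,4): turn L to E, flip to white, move to (4,5). |black|=8

Answer: 4 5 E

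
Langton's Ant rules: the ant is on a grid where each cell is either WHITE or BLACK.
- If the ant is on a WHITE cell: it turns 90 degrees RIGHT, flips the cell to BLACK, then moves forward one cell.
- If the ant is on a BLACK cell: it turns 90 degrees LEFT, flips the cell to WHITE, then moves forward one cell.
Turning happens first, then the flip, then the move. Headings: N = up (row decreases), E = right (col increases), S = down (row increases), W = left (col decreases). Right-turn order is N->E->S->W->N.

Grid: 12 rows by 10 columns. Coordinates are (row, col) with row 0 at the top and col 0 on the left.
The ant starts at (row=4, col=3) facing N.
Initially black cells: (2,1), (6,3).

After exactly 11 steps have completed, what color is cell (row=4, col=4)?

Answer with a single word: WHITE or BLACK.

Answer: BLACK

Derivation:
Step 1: on WHITE (4,3): turn R to E, flip to black, move to (4,4). |black|=3
Step 2: on WHITE (4,4): turn R to S, flip to black, move to (5,4). |black|=4
Step 3: on WHITE (5,4): turn R to W, flip to black, move to (5,3). |black|=5
Step 4: on WHITE (5,3): turn R to N, flip to black, move to (4,3). |black|=6
Step 5: on BLACK (4,3): turn L to W, flip to white, move to (4,2). |black|=5
Step 6: on WHITE (4,2): turn R to N, flip to black, move to (3,2). |black|=6
Step 7: on WHITE (3,2): turn R to E, flip to black, move to (3,3). |black|=7
Step 8: on WHITE (3,3): turn R to S, flip to black, move to (4,3). |black|=8
Step 9: on WHITE (4,3): turn R to W, flip to black, move to (4,2). |black|=9
Step 10: on BLACK (4,2): turn L to S, flip to white, move to (5,2). |black|=8
Step 11: on WHITE (5,2): turn R to W, flip to black, move to (5,1). |black|=9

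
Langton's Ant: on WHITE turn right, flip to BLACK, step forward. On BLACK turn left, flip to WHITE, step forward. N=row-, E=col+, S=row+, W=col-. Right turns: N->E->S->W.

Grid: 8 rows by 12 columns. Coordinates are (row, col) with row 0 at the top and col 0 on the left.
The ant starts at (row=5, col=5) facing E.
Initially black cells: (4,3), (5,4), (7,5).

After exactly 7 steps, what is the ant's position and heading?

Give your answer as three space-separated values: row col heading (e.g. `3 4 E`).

Answer: 3 2 N

Derivation:
Step 1: on WHITE (5,5): turn R to S, flip to black, move to (6,5). |black|=4
Step 2: on WHITE (6,5): turn R to W, flip to black, move to (6,4). |black|=5
Step 3: on WHITE (6,4): turn R to N, flip to black, move to (5,4). |black|=6
Step 4: on BLACK (5,4): turn L to W, flip to white, move to (5,3). |black|=5
Step 5: on WHITE (5,3): turn R to N, flip to black, move to (4,3). |black|=6
Step 6: on BLACK (4,3): turn L to W, flip to white, move to (4,2). |black|=5
Step 7: on WHITE (4,2): turn R to N, flip to black, move to (3,2). |black|=6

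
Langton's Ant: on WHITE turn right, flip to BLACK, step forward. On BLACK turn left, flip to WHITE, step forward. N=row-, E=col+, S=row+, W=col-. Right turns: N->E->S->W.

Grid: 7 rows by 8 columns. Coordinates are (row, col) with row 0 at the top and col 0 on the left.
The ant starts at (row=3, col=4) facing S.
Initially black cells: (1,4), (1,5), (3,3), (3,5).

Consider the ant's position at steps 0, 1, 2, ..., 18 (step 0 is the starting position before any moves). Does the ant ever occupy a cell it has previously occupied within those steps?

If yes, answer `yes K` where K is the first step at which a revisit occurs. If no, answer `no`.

Step 1: on WHITE (3,4): turn R to W, flip to black, move to (3,3). |black|=5 — new cell
Step 2: on BLACK (3,3): turn L to S, flip to white, move to (4,3). |black|=4 — new cell
Step 3: on WHITE (4,3): turn R to W, flip to black, move to (4,2). |black|=5 — new cell
Step 4: on WHITE (4,2): turn R to N, flip to black, move to (3,2). |black|=6 — new cell
Step 5: on WHITE (3,2): turn R to E, flip to black, move to (3,3). |black|=7 — REVISIT

Answer: yes 5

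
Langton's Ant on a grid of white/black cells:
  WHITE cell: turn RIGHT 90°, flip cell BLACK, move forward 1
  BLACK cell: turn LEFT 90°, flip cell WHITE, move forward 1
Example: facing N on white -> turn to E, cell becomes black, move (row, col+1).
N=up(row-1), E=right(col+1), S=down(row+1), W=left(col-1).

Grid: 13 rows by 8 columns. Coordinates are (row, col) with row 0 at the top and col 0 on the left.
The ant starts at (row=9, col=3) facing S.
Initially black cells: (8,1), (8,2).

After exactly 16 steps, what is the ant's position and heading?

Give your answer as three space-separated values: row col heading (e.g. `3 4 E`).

Answer: 9 3 N

Derivation:
Step 1: on WHITE (9,3): turn R to W, flip to black, move to (9,2). |black|=3
Step 2: on WHITE (9,2): turn R to N, flip to black, move to (8,2). |black|=4
Step 3: on BLACK (8,2): turn L to W, flip to white, move to (8,1). |black|=3
Step 4: on BLACK (8,1): turn L to S, flip to white, move to (9,1). |black|=2
Step 5: on WHITE (9,1): turn R to W, flip to black, move to (9,0). |black|=3
Step 6: on WHITE (9,0): turn R to N, flip to black, move to (8,0). |black|=4
Step 7: on WHITE (8,0): turn R to E, flip to black, move to (8,1). |black|=5
Step 8: on WHITE (8,1): turn R to S, flip to black, move to (9,1). |black|=6
Step 9: on BLACK (9,1): turn L to E, flip to white, move to (9,2). |black|=5
Step 10: on BLACK (9,2): turn L to N, flip to white, move to (8,2). |black|=4
Step 11: on WHITE (8,2): turn R to E, flip to black, move to (8,3). |black|=5
Step 12: on WHITE (8,3): turn R to S, flip to black, move to (9,3). |black|=6
Step 13: on BLACK (9,3): turn L to E, flip to white, move to (9,4). |black|=5
Step 14: on WHITE (9,4): turn R to S, flip to black, move to (10,4). |black|=6
Step 15: on WHITE (10,4): turn R to W, flip to black, move to (10,3). |black|=7
Step 16: on WHITE (10,3): turn R to N, flip to black, move to (9,3). |black|=8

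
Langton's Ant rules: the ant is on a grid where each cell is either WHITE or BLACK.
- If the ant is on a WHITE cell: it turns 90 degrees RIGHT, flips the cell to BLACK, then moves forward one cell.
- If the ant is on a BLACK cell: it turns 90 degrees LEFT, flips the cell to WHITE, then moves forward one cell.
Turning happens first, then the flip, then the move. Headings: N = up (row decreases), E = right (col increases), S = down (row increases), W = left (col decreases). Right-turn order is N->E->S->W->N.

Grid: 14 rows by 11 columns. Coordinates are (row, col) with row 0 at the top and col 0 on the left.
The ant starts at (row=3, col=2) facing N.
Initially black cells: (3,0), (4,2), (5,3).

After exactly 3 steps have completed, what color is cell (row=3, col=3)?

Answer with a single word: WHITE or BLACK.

Step 1: on WHITE (3,2): turn R to E, flip to black, move to (3,3). |black|=4
Step 2: on WHITE (3,3): turn R to S, flip to black, move to (4,3). |black|=5
Step 3: on WHITE (4,3): turn R to W, flip to black, move to (4,2). |black|=6

Answer: BLACK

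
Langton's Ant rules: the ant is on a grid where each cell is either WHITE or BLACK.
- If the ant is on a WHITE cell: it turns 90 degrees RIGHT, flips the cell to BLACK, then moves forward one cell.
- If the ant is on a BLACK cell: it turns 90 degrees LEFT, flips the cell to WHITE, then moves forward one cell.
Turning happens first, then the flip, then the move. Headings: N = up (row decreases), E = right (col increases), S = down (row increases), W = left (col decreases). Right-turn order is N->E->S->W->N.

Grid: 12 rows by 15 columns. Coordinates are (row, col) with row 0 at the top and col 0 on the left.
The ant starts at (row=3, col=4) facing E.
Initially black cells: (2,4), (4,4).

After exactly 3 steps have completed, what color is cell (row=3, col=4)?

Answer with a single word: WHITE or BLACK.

Answer: BLACK

Derivation:
Step 1: on WHITE (3,4): turn R to S, flip to black, move to (4,4). |black|=3
Step 2: on BLACK (4,4): turn L to E, flip to white, move to (4,5). |black|=2
Step 3: on WHITE (4,5): turn R to S, flip to black, move to (5,5). |black|=3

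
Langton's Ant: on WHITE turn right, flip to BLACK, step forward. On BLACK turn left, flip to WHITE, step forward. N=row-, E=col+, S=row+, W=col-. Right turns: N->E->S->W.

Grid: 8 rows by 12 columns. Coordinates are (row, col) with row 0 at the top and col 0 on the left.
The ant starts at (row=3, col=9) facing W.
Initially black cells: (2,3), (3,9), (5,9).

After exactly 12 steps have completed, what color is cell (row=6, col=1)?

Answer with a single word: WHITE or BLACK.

Step 1: on BLACK (3,9): turn L to S, flip to white, move to (4,9). |black|=2
Step 2: on WHITE (4,9): turn R to W, flip to black, move to (4,8). |black|=3
Step 3: on WHITE (4,8): turn R to N, flip to black, move to (3,8). |black|=4
Step 4: on WHITE (3,8): turn R to E, flip to black, move to (3,9). |black|=5
Step 5: on WHITE (3,9): turn R to S, flip to black, move to (4,9). |black|=6
Step 6: on BLACK (4,9): turn L to E, flip to white, move to (4,10). |black|=5
Step 7: on WHITE (4,10): turn R to S, flip to black, move to (5,10). |black|=6
Step 8: on WHITE (5,10): turn R to W, flip to black, move to (5,9). |black|=7
Step 9: on BLACK (5,9): turn L to S, flip to white, move to (6,9). |black|=6
Step 10: on WHITE (6,9): turn R to W, flip to black, move to (6,8). |black|=7
Step 11: on WHITE (6,8): turn R to N, flip to black, move to (5,8). |black|=8
Step 12: on WHITE (5,8): turn R to E, flip to black, move to (5,9). |black|=9

Answer: WHITE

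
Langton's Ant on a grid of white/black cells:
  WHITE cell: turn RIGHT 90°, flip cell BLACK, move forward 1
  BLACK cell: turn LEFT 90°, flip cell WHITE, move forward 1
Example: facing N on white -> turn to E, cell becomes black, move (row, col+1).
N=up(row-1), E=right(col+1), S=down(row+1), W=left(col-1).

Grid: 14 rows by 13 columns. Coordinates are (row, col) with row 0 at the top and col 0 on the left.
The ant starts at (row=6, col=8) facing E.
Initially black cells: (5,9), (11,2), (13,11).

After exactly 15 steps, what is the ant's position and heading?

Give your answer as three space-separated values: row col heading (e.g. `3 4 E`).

Step 1: on WHITE (6,8): turn R to S, flip to black, move to (7,8). |black|=4
Step 2: on WHITE (7,8): turn R to W, flip to black, move to (7,7). |black|=5
Step 3: on WHITE (7,7): turn R to N, flip to black, move to (6,7). |black|=6
Step 4: on WHITE (6,7): turn R to E, flip to black, move to (6,8). |black|=7
Step 5: on BLACK (6,8): turn L to N, flip to white, move to (5,8). |black|=6
Step 6: on WHITE (5,8): turn R to E, flip to black, move to (5,9). |black|=7
Step 7: on BLACK (5,9): turn L to N, flip to white, move to (4,9). |black|=6
Step 8: on WHITE (4,9): turn R to E, flip to black, move to (4,10). |black|=7
Step 9: on WHITE (4,10): turn R to S, flip to black, move to (5,10). |black|=8
Step 10: on WHITE (5,10): turn R to W, flip to black, move to (5,9). |black|=9
Step 11: on WHITE (5,9): turn R to N, flip to black, move to (4,9). |black|=10
Step 12: on BLACK (4,9): turn L to W, flip to white, move to (4,8). |black|=9
Step 13: on WHITE (4,8): turn R to N, flip to black, move to (3,8). |black|=10
Step 14: on WHITE (3,8): turn R to E, flip to black, move to (3,9). |black|=11
Step 15: on WHITE (3,9): turn R to S, flip to black, move to (4,9). |black|=12

Answer: 4 9 S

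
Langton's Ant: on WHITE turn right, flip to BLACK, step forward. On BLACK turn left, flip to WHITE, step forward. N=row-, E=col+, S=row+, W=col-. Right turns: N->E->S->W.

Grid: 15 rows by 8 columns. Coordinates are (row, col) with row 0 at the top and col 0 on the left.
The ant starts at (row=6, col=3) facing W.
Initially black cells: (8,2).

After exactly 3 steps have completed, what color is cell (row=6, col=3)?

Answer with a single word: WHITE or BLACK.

Step 1: on WHITE (6,3): turn R to N, flip to black, move to (5,3). |black|=2
Step 2: on WHITE (5,3): turn R to E, flip to black, move to (5,4). |black|=3
Step 3: on WHITE (5,4): turn R to S, flip to black, move to (6,4). |black|=4

Answer: BLACK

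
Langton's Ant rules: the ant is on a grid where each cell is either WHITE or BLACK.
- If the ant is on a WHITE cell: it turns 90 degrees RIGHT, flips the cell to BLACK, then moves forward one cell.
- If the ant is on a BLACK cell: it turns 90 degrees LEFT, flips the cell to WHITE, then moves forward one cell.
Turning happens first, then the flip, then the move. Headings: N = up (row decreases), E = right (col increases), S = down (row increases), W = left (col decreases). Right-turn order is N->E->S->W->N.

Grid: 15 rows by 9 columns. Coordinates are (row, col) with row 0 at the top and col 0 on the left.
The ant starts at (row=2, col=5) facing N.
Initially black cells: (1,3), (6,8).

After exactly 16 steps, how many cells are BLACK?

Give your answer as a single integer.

Answer: 10

Derivation:
Step 1: on WHITE (2,5): turn R to E, flip to black, move to (2,6). |black|=3
Step 2: on WHITE (2,6): turn R to S, flip to black, move to (3,6). |black|=4
Step 3: on WHITE (3,6): turn R to W, flip to black, move to (3,5). |black|=5
Step 4: on WHITE (3,5): turn R to N, flip to black, move to (2,5). |black|=6
Step 5: on BLACK (2,5): turn L to W, flip to white, move to (2,4). |black|=5
Step 6: on WHITE (2,4): turn R to N, flip to black, move to (1,4). |black|=6
Step 7: on WHITE (1,4): turn R to E, flip to black, move to (1,5). |black|=7
Step 8: on WHITE (1,5): turn R to S, flip to black, move to (2,5). |black|=8
Step 9: on WHITE (2,5): turn R to W, flip to black, move to (2,4). |black|=9
Step 10: on BLACK (2,4): turn L to S, flip to white, move to (3,4). |black|=8
Step 11: on WHITE (3,4): turn R to W, flip to black, move to (3,3). |black|=9
Step 12: on WHITE (3,3): turn R to N, flip to black, move to (2,3). |black|=10
Step 13: on WHITE (2,3): turn R to E, flip to black, move to (2,4). |black|=11
Step 14: on WHITE (2,4): turn R to S, flip to black, move to (3,4). |black|=12
Step 15: on BLACK (3,4): turn L to E, flip to white, move to (3,5). |black|=11
Step 16: on BLACK (3,5): turn L to N, flip to white, move to (2,5). |black|=10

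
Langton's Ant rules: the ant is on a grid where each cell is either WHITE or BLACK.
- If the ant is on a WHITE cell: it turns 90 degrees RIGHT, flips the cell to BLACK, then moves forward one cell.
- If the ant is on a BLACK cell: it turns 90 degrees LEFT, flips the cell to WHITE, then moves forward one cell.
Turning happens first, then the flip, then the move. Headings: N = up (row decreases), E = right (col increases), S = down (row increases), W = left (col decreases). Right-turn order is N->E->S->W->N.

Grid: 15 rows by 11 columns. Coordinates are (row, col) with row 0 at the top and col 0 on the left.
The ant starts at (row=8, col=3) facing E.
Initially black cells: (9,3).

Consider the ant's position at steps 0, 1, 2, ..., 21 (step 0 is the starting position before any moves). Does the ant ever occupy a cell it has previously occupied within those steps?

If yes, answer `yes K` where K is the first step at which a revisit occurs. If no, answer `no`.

Answer: yes 5

Derivation:
Step 1: on WHITE (8,3): turn R to S, flip to black, move to (9,3). |black|=2 — new cell
Step 2: on BLACK (9,3): turn L to E, flip to white, move to (9,4). |black|=1 — new cell
Step 3: on WHITE (9,4): turn R to S, flip to black, move to (10,4). |black|=2 — new cell
Step 4: on WHITE (10,4): turn R to W, flip to black, move to (10,3). |black|=3 — new cell
Step 5: on WHITE (10,3): turn R to N, flip to black, move to (9,3). |black|=4 — REVISIT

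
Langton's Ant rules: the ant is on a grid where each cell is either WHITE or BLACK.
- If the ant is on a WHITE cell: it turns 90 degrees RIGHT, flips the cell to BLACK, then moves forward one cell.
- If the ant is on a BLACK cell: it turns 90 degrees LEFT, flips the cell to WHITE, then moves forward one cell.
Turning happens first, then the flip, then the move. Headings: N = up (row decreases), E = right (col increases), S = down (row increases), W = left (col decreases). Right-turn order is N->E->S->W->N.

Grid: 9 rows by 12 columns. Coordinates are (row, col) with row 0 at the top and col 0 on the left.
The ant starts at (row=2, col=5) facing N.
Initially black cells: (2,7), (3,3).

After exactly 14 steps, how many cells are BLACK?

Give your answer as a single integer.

Step 1: on WHITE (2,5): turn R to E, flip to black, move to (2,6). |black|=3
Step 2: on WHITE (2,6): turn R to S, flip to black, move to (3,6). |black|=4
Step 3: on WHITE (3,6): turn R to W, flip to black, move to (3,5). |black|=5
Step 4: on WHITE (3,5): turn R to N, flip to black, move to (2,5). |black|=6
Step 5: on BLACK (2,5): turn L to W, flip to white, move to (2,4). |black|=5
Step 6: on WHITE (2,4): turn R to N, flip to black, move to (1,4). |black|=6
Step 7: on WHITE (1,4): turn R to E, flip to black, move to (1,5). |black|=7
Step 8: on WHITE (1,5): turn R to S, flip to black, move to (2,5). |black|=8
Step 9: on WHITE (2,5): turn R to W, flip to black, move to (2,4). |black|=9
Step 10: on BLACK (2,4): turn L to S, flip to white, move to (3,4). |black|=8
Step 11: on WHITE (3,4): turn R to W, flip to black, move to (3,3). |black|=9
Step 12: on BLACK (3,3): turn L to S, flip to white, move to (4,3). |black|=8
Step 13: on WHITE (4,3): turn R to W, flip to black, move to (4,2). |black|=9
Step 14: on WHITE (4,2): turn R to N, flip to black, move to (3,2). |black|=10

Answer: 10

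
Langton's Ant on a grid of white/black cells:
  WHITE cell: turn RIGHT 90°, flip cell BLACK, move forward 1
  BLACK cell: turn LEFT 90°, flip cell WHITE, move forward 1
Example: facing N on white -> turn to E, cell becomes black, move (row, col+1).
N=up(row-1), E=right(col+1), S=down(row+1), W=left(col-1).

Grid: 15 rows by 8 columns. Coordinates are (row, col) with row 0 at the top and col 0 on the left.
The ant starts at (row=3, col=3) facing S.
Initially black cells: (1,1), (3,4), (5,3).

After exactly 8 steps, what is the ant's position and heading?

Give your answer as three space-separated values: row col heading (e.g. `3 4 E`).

Step 1: on WHITE (3,3): turn R to W, flip to black, move to (3,2). |black|=4
Step 2: on WHITE (3,2): turn R to N, flip to black, move to (2,2). |black|=5
Step 3: on WHITE (2,2): turn R to E, flip to black, move to (2,3). |black|=6
Step 4: on WHITE (2,3): turn R to S, flip to black, move to (3,3). |black|=7
Step 5: on BLACK (3,3): turn L to E, flip to white, move to (3,4). |black|=6
Step 6: on BLACK (3,4): turn L to N, flip to white, move to (2,4). |black|=5
Step 7: on WHITE (2,4): turn R to E, flip to black, move to (2,5). |black|=6
Step 8: on WHITE (2,5): turn R to S, flip to black, move to (3,5). |black|=7

Answer: 3 5 S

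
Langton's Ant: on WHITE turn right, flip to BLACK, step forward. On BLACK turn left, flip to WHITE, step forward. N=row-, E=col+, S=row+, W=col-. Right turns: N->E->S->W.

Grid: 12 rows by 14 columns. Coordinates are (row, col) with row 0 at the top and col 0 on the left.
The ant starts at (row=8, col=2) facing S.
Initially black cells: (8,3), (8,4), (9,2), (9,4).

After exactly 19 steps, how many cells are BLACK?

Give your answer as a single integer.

Answer: 13

Derivation:
Step 1: on WHITE (8,2): turn R to W, flip to black, move to (8,1). |black|=5
Step 2: on WHITE (8,1): turn R to N, flip to black, move to (7,1). |black|=6
Step 3: on WHITE (7,1): turn R to E, flip to black, move to (7,2). |black|=7
Step 4: on WHITE (7,2): turn R to S, flip to black, move to (8,2). |black|=8
Step 5: on BLACK (8,2): turn L to E, flip to white, move to (8,3). |black|=7
Step 6: on BLACK (8,3): turn L to N, flip to white, move to (7,3). |black|=6
Step 7: on WHITE (7,3): turn R to E, flip to black, move to (7,4). |black|=7
Step 8: on WHITE (7,4): turn R to S, flip to black, move to (8,4). |black|=8
Step 9: on BLACK (8,4): turn L to E, flip to white, move to (8,5). |black|=7
Step 10: on WHITE (8,5): turn R to S, flip to black, move to (9,5). |black|=8
Step 11: on WHITE (9,5): turn R to W, flip to black, move to (9,4). |black|=9
Step 12: on BLACK (9,4): turn L to S, flip to white, move to (10,4). |black|=8
Step 13: on WHITE (10,4): turn R to W, flip to black, move to (10,3). |black|=9
Step 14: on WHITE (10,3): turn R to N, flip to black, move to (9,3). |black|=10
Step 15: on WHITE (9,3): turn R to E, flip to black, move to (9,4). |black|=11
Step 16: on WHITE (9,4): turn R to S, flip to black, move to (10,4). |black|=12
Step 17: on BLACK (10,4): turn L to E, flip to white, move to (10,5). |black|=11
Step 18: on WHITE (10,5): turn R to S, flip to black, move to (11,5). |black|=12
Step 19: on WHITE (11,5): turn R to W, flip to black, move to (11,4). |black|=13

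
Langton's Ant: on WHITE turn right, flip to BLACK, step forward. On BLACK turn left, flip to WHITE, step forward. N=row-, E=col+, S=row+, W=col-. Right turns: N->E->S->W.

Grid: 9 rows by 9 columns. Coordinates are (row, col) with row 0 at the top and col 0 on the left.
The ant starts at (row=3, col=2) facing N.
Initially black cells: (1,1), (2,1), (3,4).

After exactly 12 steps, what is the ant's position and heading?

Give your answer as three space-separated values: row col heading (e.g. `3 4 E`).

Step 1: on WHITE (3,2): turn R to E, flip to black, move to (3,3). |black|=4
Step 2: on WHITE (3,3): turn R to S, flip to black, move to (4,3). |black|=5
Step 3: on WHITE (4,3): turn R to W, flip to black, move to (4,2). |black|=6
Step 4: on WHITE (4,2): turn R to N, flip to black, move to (3,2). |black|=7
Step 5: on BLACK (3,2): turn L to W, flip to white, move to (3,1). |black|=6
Step 6: on WHITE (3,1): turn R to N, flip to black, move to (2,1). |black|=7
Step 7: on BLACK (2,1): turn L to W, flip to white, move to (2,0). |black|=6
Step 8: on WHITE (2,0): turn R to N, flip to black, move to (1,0). |black|=7
Step 9: on WHITE (1,0): turn R to E, flip to black, move to (1,1). |black|=8
Step 10: on BLACK (1,1): turn L to N, flip to white, move to (0,1). |black|=7
Step 11: on WHITE (0,1): turn R to E, flip to black, move to (0,2). |black|=8
Step 12: on WHITE (0,2): turn R to S, flip to black, move to (1,2). |black|=9

Answer: 1 2 S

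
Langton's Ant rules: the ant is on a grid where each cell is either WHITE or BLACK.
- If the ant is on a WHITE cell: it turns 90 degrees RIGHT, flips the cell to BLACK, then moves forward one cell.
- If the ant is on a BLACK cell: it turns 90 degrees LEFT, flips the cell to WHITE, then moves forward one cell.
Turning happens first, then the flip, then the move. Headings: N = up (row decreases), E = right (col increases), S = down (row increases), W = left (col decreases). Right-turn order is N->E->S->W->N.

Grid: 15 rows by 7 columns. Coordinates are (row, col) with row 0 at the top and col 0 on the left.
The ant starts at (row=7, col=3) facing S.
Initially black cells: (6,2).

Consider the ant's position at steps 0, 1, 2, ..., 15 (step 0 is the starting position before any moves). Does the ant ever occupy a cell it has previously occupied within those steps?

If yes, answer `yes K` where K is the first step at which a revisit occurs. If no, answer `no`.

Step 1: on WHITE (7,3): turn R to W, flip to black, move to (7,2). |black|=2 — new cell
Step 2: on WHITE (7,2): turn R to N, flip to black, move to (6,2). |black|=3 — new cell
Step 3: on BLACK (6,2): turn L to W, flip to white, move to (6,1). |black|=2 — new cell
Step 4: on WHITE (6,1): turn R to N, flip to black, move to (5,1). |black|=3 — new cell
Step 5: on WHITE (5,1): turn R to E, flip to black, move to (5,2). |black|=4 — new cell
Step 6: on WHITE (5,2): turn R to S, flip to black, move to (6,2). |black|=5 — REVISIT

Answer: yes 6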